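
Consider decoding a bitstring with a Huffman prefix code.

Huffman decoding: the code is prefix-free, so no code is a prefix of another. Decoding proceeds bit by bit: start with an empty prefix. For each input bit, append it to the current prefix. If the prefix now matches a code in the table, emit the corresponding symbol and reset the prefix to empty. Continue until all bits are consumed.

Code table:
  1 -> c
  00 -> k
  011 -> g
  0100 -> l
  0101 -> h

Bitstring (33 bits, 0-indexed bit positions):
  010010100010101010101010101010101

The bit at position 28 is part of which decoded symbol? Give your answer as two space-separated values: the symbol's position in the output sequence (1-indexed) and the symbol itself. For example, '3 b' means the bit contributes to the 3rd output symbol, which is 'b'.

Answer: 8 h

Derivation:
Bit 0: prefix='0' (no match yet)
Bit 1: prefix='01' (no match yet)
Bit 2: prefix='010' (no match yet)
Bit 3: prefix='0100' -> emit 'l', reset
Bit 4: prefix='1' -> emit 'c', reset
Bit 5: prefix='0' (no match yet)
Bit 6: prefix='01' (no match yet)
Bit 7: prefix='010' (no match yet)
Bit 8: prefix='0100' -> emit 'l', reset
Bit 9: prefix='0' (no match yet)
Bit 10: prefix='01' (no match yet)
Bit 11: prefix='010' (no match yet)
Bit 12: prefix='0101' -> emit 'h', reset
Bit 13: prefix='0' (no match yet)
Bit 14: prefix='01' (no match yet)
Bit 15: prefix='010' (no match yet)
Bit 16: prefix='0101' -> emit 'h', reset
Bit 17: prefix='0' (no match yet)
Bit 18: prefix='01' (no match yet)
Bit 19: prefix='010' (no match yet)
Bit 20: prefix='0101' -> emit 'h', reset
Bit 21: prefix='0' (no match yet)
Bit 22: prefix='01' (no match yet)
Bit 23: prefix='010' (no match yet)
Bit 24: prefix='0101' -> emit 'h', reset
Bit 25: prefix='0' (no match yet)
Bit 26: prefix='01' (no match yet)
Bit 27: prefix='010' (no match yet)
Bit 28: prefix='0101' -> emit 'h', reset
Bit 29: prefix='0' (no match yet)
Bit 30: prefix='01' (no match yet)
Bit 31: prefix='010' (no match yet)
Bit 32: prefix='0101' -> emit 'h', reset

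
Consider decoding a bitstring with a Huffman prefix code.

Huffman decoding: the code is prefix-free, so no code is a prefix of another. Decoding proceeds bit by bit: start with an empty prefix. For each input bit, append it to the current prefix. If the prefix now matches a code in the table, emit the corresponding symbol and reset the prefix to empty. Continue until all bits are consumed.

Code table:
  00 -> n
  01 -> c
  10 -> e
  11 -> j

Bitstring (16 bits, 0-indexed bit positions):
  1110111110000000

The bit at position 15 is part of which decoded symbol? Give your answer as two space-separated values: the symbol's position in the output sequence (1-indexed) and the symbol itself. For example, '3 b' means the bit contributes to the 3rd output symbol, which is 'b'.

Bit 0: prefix='1' (no match yet)
Bit 1: prefix='11' -> emit 'j', reset
Bit 2: prefix='1' (no match yet)
Bit 3: prefix='10' -> emit 'e', reset
Bit 4: prefix='1' (no match yet)
Bit 5: prefix='11' -> emit 'j', reset
Bit 6: prefix='1' (no match yet)
Bit 7: prefix='11' -> emit 'j', reset
Bit 8: prefix='1' (no match yet)
Bit 9: prefix='10' -> emit 'e', reset
Bit 10: prefix='0' (no match yet)
Bit 11: prefix='00' -> emit 'n', reset
Bit 12: prefix='0' (no match yet)
Bit 13: prefix='00' -> emit 'n', reset
Bit 14: prefix='0' (no match yet)
Bit 15: prefix='00' -> emit 'n', reset

Answer: 8 n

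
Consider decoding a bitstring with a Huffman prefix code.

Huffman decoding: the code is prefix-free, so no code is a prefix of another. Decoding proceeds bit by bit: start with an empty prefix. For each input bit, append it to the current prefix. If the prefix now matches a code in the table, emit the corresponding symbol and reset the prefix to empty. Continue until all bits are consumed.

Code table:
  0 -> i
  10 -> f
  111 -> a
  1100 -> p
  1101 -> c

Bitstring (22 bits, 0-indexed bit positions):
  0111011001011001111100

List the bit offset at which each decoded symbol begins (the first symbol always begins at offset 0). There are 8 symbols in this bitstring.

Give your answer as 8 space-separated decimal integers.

Answer: 0 1 4 5 9 11 15 18

Derivation:
Bit 0: prefix='0' -> emit 'i', reset
Bit 1: prefix='1' (no match yet)
Bit 2: prefix='11' (no match yet)
Bit 3: prefix='111' -> emit 'a', reset
Bit 4: prefix='0' -> emit 'i', reset
Bit 5: prefix='1' (no match yet)
Bit 6: prefix='11' (no match yet)
Bit 7: prefix='110' (no match yet)
Bit 8: prefix='1100' -> emit 'p', reset
Bit 9: prefix='1' (no match yet)
Bit 10: prefix='10' -> emit 'f', reset
Bit 11: prefix='1' (no match yet)
Bit 12: prefix='11' (no match yet)
Bit 13: prefix='110' (no match yet)
Bit 14: prefix='1100' -> emit 'p', reset
Bit 15: prefix='1' (no match yet)
Bit 16: prefix='11' (no match yet)
Bit 17: prefix='111' -> emit 'a', reset
Bit 18: prefix='1' (no match yet)
Bit 19: prefix='11' (no match yet)
Bit 20: prefix='110' (no match yet)
Bit 21: prefix='1100' -> emit 'p', reset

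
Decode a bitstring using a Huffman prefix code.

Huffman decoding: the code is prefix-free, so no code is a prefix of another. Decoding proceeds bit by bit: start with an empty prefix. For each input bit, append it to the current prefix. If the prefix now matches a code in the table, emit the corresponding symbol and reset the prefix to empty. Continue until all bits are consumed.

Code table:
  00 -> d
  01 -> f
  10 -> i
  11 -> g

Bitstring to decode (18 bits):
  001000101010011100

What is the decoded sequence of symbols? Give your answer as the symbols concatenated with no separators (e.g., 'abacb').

Bit 0: prefix='0' (no match yet)
Bit 1: prefix='00' -> emit 'd', reset
Bit 2: prefix='1' (no match yet)
Bit 3: prefix='10' -> emit 'i', reset
Bit 4: prefix='0' (no match yet)
Bit 5: prefix='00' -> emit 'd', reset
Bit 6: prefix='1' (no match yet)
Bit 7: prefix='10' -> emit 'i', reset
Bit 8: prefix='1' (no match yet)
Bit 9: prefix='10' -> emit 'i', reset
Bit 10: prefix='1' (no match yet)
Bit 11: prefix='10' -> emit 'i', reset
Bit 12: prefix='0' (no match yet)
Bit 13: prefix='01' -> emit 'f', reset
Bit 14: prefix='1' (no match yet)
Bit 15: prefix='11' -> emit 'g', reset
Bit 16: prefix='0' (no match yet)
Bit 17: prefix='00' -> emit 'd', reset

Answer: didiiifgd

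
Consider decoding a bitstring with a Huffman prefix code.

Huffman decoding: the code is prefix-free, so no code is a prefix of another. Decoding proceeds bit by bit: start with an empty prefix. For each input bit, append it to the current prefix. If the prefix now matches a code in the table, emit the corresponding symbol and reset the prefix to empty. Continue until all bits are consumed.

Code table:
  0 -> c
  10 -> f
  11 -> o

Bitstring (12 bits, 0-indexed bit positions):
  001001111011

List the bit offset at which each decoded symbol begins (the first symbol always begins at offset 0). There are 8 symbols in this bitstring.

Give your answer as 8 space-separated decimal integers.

Answer: 0 1 2 4 5 7 9 10

Derivation:
Bit 0: prefix='0' -> emit 'c', reset
Bit 1: prefix='0' -> emit 'c', reset
Bit 2: prefix='1' (no match yet)
Bit 3: prefix='10' -> emit 'f', reset
Bit 4: prefix='0' -> emit 'c', reset
Bit 5: prefix='1' (no match yet)
Bit 6: prefix='11' -> emit 'o', reset
Bit 7: prefix='1' (no match yet)
Bit 8: prefix='11' -> emit 'o', reset
Bit 9: prefix='0' -> emit 'c', reset
Bit 10: prefix='1' (no match yet)
Bit 11: prefix='11' -> emit 'o', reset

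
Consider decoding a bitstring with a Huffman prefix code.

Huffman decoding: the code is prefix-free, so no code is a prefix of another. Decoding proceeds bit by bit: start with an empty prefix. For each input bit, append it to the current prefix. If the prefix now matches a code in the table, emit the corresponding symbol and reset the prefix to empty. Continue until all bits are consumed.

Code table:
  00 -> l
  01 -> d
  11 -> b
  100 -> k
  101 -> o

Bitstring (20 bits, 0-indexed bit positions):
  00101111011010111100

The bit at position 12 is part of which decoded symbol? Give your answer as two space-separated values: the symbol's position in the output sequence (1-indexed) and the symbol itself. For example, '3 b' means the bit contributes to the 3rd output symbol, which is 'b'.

Bit 0: prefix='0' (no match yet)
Bit 1: prefix='00' -> emit 'l', reset
Bit 2: prefix='1' (no match yet)
Bit 3: prefix='10' (no match yet)
Bit 4: prefix='101' -> emit 'o', reset
Bit 5: prefix='1' (no match yet)
Bit 6: prefix='11' -> emit 'b', reset
Bit 7: prefix='1' (no match yet)
Bit 8: prefix='10' (no match yet)
Bit 9: prefix='101' -> emit 'o', reset
Bit 10: prefix='1' (no match yet)
Bit 11: prefix='10' (no match yet)
Bit 12: prefix='101' -> emit 'o', reset
Bit 13: prefix='0' (no match yet)
Bit 14: prefix='01' -> emit 'd', reset
Bit 15: prefix='1' (no match yet)
Bit 16: prefix='11' -> emit 'b', reset

Answer: 5 o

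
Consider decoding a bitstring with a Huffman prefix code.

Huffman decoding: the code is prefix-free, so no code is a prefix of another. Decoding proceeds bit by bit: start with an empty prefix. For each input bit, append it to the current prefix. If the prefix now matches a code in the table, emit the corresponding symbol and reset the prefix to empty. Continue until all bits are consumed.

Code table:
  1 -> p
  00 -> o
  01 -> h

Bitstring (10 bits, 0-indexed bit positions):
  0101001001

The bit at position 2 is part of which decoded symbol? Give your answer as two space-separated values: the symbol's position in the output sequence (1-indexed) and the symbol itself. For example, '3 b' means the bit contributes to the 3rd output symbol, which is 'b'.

Bit 0: prefix='0' (no match yet)
Bit 1: prefix='01' -> emit 'h', reset
Bit 2: prefix='0' (no match yet)
Bit 3: prefix='01' -> emit 'h', reset
Bit 4: prefix='0' (no match yet)
Bit 5: prefix='00' -> emit 'o', reset
Bit 6: prefix='1' -> emit 'p', reset

Answer: 2 h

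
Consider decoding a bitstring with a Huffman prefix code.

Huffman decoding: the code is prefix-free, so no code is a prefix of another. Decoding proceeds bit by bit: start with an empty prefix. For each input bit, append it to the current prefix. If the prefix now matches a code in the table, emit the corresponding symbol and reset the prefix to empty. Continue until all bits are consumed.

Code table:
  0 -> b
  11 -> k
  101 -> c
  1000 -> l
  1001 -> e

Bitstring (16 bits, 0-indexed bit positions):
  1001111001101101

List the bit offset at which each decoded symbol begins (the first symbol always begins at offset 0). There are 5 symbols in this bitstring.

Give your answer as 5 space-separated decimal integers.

Bit 0: prefix='1' (no match yet)
Bit 1: prefix='10' (no match yet)
Bit 2: prefix='100' (no match yet)
Bit 3: prefix='1001' -> emit 'e', reset
Bit 4: prefix='1' (no match yet)
Bit 5: prefix='11' -> emit 'k', reset
Bit 6: prefix='1' (no match yet)
Bit 7: prefix='10' (no match yet)
Bit 8: prefix='100' (no match yet)
Bit 9: prefix='1001' -> emit 'e', reset
Bit 10: prefix='1' (no match yet)
Bit 11: prefix='10' (no match yet)
Bit 12: prefix='101' -> emit 'c', reset
Bit 13: prefix='1' (no match yet)
Bit 14: prefix='10' (no match yet)
Bit 15: prefix='101' -> emit 'c', reset

Answer: 0 4 6 10 13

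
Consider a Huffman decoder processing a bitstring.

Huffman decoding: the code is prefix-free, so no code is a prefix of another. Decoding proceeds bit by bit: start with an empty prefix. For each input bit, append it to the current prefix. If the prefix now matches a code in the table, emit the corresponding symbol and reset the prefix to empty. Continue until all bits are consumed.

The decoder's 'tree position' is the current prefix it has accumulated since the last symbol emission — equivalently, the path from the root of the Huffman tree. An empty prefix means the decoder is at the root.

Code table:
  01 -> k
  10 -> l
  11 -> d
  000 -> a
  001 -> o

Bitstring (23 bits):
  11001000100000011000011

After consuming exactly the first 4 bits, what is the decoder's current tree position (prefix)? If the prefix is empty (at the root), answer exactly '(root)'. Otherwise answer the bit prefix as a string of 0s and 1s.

Answer: 00

Derivation:
Bit 0: prefix='1' (no match yet)
Bit 1: prefix='11' -> emit 'd', reset
Bit 2: prefix='0' (no match yet)
Bit 3: prefix='00' (no match yet)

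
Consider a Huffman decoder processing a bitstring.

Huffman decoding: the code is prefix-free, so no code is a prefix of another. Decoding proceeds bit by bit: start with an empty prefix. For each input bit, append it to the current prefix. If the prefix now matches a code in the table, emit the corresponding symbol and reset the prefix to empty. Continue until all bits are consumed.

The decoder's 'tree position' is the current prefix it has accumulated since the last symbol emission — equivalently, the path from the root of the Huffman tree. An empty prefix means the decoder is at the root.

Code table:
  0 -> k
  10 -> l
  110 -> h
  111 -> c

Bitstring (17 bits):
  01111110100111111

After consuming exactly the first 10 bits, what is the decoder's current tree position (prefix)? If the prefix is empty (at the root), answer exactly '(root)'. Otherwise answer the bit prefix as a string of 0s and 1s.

Answer: (root)

Derivation:
Bit 0: prefix='0' -> emit 'k', reset
Bit 1: prefix='1' (no match yet)
Bit 2: prefix='11' (no match yet)
Bit 3: prefix='111' -> emit 'c', reset
Bit 4: prefix='1' (no match yet)
Bit 5: prefix='11' (no match yet)
Bit 6: prefix='111' -> emit 'c', reset
Bit 7: prefix='0' -> emit 'k', reset
Bit 8: prefix='1' (no match yet)
Bit 9: prefix='10' -> emit 'l', reset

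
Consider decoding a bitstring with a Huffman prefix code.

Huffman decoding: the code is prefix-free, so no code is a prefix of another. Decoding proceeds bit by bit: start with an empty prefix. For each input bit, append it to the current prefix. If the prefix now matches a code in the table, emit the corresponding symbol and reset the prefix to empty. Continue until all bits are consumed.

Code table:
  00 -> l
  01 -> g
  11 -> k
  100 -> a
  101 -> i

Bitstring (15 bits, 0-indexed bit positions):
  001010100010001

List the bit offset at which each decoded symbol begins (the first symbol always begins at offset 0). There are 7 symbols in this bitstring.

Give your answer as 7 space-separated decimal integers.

Answer: 0 2 5 7 9 11 13

Derivation:
Bit 0: prefix='0' (no match yet)
Bit 1: prefix='00' -> emit 'l', reset
Bit 2: prefix='1' (no match yet)
Bit 3: prefix='10' (no match yet)
Bit 4: prefix='101' -> emit 'i', reset
Bit 5: prefix='0' (no match yet)
Bit 6: prefix='01' -> emit 'g', reset
Bit 7: prefix='0' (no match yet)
Bit 8: prefix='00' -> emit 'l', reset
Bit 9: prefix='0' (no match yet)
Bit 10: prefix='01' -> emit 'g', reset
Bit 11: prefix='0' (no match yet)
Bit 12: prefix='00' -> emit 'l', reset
Bit 13: prefix='0' (no match yet)
Bit 14: prefix='01' -> emit 'g', reset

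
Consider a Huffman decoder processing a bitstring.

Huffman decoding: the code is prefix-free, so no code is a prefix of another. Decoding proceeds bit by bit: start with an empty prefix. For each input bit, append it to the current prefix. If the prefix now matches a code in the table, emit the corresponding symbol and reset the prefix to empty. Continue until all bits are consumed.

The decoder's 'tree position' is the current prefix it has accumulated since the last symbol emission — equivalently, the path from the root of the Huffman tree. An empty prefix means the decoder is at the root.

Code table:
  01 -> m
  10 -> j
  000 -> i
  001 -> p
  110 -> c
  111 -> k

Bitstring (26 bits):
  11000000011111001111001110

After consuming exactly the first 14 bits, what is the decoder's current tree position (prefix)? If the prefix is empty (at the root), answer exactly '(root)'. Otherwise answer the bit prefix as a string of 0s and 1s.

Bit 0: prefix='1' (no match yet)
Bit 1: prefix='11' (no match yet)
Bit 2: prefix='110' -> emit 'c', reset
Bit 3: prefix='0' (no match yet)
Bit 4: prefix='00' (no match yet)
Bit 5: prefix='000' -> emit 'i', reset
Bit 6: prefix='0' (no match yet)
Bit 7: prefix='00' (no match yet)
Bit 8: prefix='000' -> emit 'i', reset
Bit 9: prefix='1' (no match yet)
Bit 10: prefix='11' (no match yet)
Bit 11: prefix='111' -> emit 'k', reset
Bit 12: prefix='1' (no match yet)
Bit 13: prefix='11' (no match yet)

Answer: 11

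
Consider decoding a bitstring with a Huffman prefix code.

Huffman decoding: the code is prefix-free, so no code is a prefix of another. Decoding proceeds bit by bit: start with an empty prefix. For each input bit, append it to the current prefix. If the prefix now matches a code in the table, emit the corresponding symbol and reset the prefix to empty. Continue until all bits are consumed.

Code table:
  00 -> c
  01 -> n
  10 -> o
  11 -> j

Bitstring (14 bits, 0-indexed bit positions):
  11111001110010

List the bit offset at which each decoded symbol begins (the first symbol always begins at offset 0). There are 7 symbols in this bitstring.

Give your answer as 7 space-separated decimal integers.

Answer: 0 2 4 6 8 10 12

Derivation:
Bit 0: prefix='1' (no match yet)
Bit 1: prefix='11' -> emit 'j', reset
Bit 2: prefix='1' (no match yet)
Bit 3: prefix='11' -> emit 'j', reset
Bit 4: prefix='1' (no match yet)
Bit 5: prefix='10' -> emit 'o', reset
Bit 6: prefix='0' (no match yet)
Bit 7: prefix='01' -> emit 'n', reset
Bit 8: prefix='1' (no match yet)
Bit 9: prefix='11' -> emit 'j', reset
Bit 10: prefix='0' (no match yet)
Bit 11: prefix='00' -> emit 'c', reset
Bit 12: prefix='1' (no match yet)
Bit 13: prefix='10' -> emit 'o', reset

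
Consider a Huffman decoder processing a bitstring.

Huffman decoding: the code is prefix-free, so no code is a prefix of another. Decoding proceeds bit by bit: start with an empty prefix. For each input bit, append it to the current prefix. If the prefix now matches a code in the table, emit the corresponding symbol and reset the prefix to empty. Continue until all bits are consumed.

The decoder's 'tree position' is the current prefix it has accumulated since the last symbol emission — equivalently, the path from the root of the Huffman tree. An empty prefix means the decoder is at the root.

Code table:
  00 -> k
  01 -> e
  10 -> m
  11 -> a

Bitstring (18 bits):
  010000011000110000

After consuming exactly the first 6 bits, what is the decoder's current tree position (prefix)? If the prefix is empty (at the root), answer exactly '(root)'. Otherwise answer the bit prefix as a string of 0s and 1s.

Bit 0: prefix='0' (no match yet)
Bit 1: prefix='01' -> emit 'e', reset
Bit 2: prefix='0' (no match yet)
Bit 3: prefix='00' -> emit 'k', reset
Bit 4: prefix='0' (no match yet)
Bit 5: prefix='00' -> emit 'k', reset

Answer: (root)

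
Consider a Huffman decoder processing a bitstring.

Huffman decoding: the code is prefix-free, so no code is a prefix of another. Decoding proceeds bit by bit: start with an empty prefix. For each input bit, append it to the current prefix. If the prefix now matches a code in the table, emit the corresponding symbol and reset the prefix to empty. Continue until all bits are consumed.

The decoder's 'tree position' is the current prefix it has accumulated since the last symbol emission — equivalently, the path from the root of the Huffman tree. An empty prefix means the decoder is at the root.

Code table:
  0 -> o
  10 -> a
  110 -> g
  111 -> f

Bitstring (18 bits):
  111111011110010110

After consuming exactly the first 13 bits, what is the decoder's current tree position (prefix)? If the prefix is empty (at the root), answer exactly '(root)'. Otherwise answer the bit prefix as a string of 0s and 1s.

Answer: (root)

Derivation:
Bit 0: prefix='1' (no match yet)
Bit 1: prefix='11' (no match yet)
Bit 2: prefix='111' -> emit 'f', reset
Bit 3: prefix='1' (no match yet)
Bit 4: prefix='11' (no match yet)
Bit 5: prefix='111' -> emit 'f', reset
Bit 6: prefix='0' -> emit 'o', reset
Bit 7: prefix='1' (no match yet)
Bit 8: prefix='11' (no match yet)
Bit 9: prefix='111' -> emit 'f', reset
Bit 10: prefix='1' (no match yet)
Bit 11: prefix='10' -> emit 'a', reset
Bit 12: prefix='0' -> emit 'o', reset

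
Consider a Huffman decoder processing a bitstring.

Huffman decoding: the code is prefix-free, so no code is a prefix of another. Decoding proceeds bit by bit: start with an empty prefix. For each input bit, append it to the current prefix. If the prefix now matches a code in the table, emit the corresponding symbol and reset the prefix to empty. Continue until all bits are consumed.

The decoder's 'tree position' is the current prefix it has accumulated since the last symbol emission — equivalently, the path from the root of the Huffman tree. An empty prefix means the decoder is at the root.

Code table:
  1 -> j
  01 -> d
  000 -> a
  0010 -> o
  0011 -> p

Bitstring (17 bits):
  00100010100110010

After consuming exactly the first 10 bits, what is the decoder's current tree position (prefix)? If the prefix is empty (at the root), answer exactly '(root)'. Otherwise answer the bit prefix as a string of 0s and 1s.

Bit 0: prefix='0' (no match yet)
Bit 1: prefix='00' (no match yet)
Bit 2: prefix='001' (no match yet)
Bit 3: prefix='0010' -> emit 'o', reset
Bit 4: prefix='0' (no match yet)
Bit 5: prefix='00' (no match yet)
Bit 6: prefix='001' (no match yet)
Bit 7: prefix='0010' -> emit 'o', reset
Bit 8: prefix='1' -> emit 'j', reset
Bit 9: prefix='0' (no match yet)

Answer: 0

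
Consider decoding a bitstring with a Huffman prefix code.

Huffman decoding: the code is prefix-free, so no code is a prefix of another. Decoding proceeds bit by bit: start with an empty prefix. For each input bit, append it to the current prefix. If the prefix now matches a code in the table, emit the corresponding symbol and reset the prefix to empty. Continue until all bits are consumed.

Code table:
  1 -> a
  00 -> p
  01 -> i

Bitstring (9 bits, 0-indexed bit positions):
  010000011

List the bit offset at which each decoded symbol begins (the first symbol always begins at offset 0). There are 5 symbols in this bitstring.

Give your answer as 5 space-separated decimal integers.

Answer: 0 2 4 6 8

Derivation:
Bit 0: prefix='0' (no match yet)
Bit 1: prefix='01' -> emit 'i', reset
Bit 2: prefix='0' (no match yet)
Bit 3: prefix='00' -> emit 'p', reset
Bit 4: prefix='0' (no match yet)
Bit 5: prefix='00' -> emit 'p', reset
Bit 6: prefix='0' (no match yet)
Bit 7: prefix='01' -> emit 'i', reset
Bit 8: prefix='1' -> emit 'a', reset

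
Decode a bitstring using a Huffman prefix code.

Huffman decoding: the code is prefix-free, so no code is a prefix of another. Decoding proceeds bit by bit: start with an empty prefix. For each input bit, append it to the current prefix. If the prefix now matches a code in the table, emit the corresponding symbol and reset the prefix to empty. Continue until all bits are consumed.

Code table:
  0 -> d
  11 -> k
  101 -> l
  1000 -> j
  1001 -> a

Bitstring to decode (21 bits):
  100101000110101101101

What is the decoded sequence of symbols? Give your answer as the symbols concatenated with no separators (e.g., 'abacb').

Answer: adjkdlll

Derivation:
Bit 0: prefix='1' (no match yet)
Bit 1: prefix='10' (no match yet)
Bit 2: prefix='100' (no match yet)
Bit 3: prefix='1001' -> emit 'a', reset
Bit 4: prefix='0' -> emit 'd', reset
Bit 5: prefix='1' (no match yet)
Bit 6: prefix='10' (no match yet)
Bit 7: prefix='100' (no match yet)
Bit 8: prefix='1000' -> emit 'j', reset
Bit 9: prefix='1' (no match yet)
Bit 10: prefix='11' -> emit 'k', reset
Bit 11: prefix='0' -> emit 'd', reset
Bit 12: prefix='1' (no match yet)
Bit 13: prefix='10' (no match yet)
Bit 14: prefix='101' -> emit 'l', reset
Bit 15: prefix='1' (no match yet)
Bit 16: prefix='10' (no match yet)
Bit 17: prefix='101' -> emit 'l', reset
Bit 18: prefix='1' (no match yet)
Bit 19: prefix='10' (no match yet)
Bit 20: prefix='101' -> emit 'l', reset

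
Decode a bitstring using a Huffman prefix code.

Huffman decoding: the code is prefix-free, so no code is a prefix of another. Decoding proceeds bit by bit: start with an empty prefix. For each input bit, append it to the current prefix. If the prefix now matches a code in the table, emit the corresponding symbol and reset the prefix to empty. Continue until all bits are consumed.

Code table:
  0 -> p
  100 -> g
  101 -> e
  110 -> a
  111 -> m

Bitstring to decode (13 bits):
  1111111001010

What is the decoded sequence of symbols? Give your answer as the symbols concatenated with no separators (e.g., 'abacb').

Bit 0: prefix='1' (no match yet)
Bit 1: prefix='11' (no match yet)
Bit 2: prefix='111' -> emit 'm', reset
Bit 3: prefix='1' (no match yet)
Bit 4: prefix='11' (no match yet)
Bit 5: prefix='111' -> emit 'm', reset
Bit 6: prefix='1' (no match yet)
Bit 7: prefix='10' (no match yet)
Bit 8: prefix='100' -> emit 'g', reset
Bit 9: prefix='1' (no match yet)
Bit 10: prefix='10' (no match yet)
Bit 11: prefix='101' -> emit 'e', reset
Bit 12: prefix='0' -> emit 'p', reset

Answer: mmgep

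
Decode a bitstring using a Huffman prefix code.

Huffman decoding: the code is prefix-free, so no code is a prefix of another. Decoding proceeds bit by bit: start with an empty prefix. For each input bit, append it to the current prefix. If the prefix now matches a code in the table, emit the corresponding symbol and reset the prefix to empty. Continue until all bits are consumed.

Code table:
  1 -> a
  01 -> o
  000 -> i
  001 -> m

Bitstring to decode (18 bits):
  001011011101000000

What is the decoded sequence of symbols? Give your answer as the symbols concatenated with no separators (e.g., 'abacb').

Bit 0: prefix='0' (no match yet)
Bit 1: prefix='00' (no match yet)
Bit 2: prefix='001' -> emit 'm', reset
Bit 3: prefix='0' (no match yet)
Bit 4: prefix='01' -> emit 'o', reset
Bit 5: prefix='1' -> emit 'a', reset
Bit 6: prefix='0' (no match yet)
Bit 7: prefix='01' -> emit 'o', reset
Bit 8: prefix='1' -> emit 'a', reset
Bit 9: prefix='1' -> emit 'a', reset
Bit 10: prefix='0' (no match yet)
Bit 11: prefix='01' -> emit 'o', reset
Bit 12: prefix='0' (no match yet)
Bit 13: prefix='00' (no match yet)
Bit 14: prefix='000' -> emit 'i', reset
Bit 15: prefix='0' (no match yet)
Bit 16: prefix='00' (no match yet)
Bit 17: prefix='000' -> emit 'i', reset

Answer: moaoaaoii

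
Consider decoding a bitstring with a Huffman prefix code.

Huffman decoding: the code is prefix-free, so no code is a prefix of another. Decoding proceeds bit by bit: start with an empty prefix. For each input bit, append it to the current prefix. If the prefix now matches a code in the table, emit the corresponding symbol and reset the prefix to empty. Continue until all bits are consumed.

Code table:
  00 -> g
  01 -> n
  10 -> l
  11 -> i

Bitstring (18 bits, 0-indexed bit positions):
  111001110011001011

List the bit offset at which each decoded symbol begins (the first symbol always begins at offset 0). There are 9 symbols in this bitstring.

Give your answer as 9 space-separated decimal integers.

Bit 0: prefix='1' (no match yet)
Bit 1: prefix='11' -> emit 'i', reset
Bit 2: prefix='1' (no match yet)
Bit 3: prefix='10' -> emit 'l', reset
Bit 4: prefix='0' (no match yet)
Bit 5: prefix='01' -> emit 'n', reset
Bit 6: prefix='1' (no match yet)
Bit 7: prefix='11' -> emit 'i', reset
Bit 8: prefix='0' (no match yet)
Bit 9: prefix='00' -> emit 'g', reset
Bit 10: prefix='1' (no match yet)
Bit 11: prefix='11' -> emit 'i', reset
Bit 12: prefix='0' (no match yet)
Bit 13: prefix='00' -> emit 'g', reset
Bit 14: prefix='1' (no match yet)
Bit 15: prefix='10' -> emit 'l', reset
Bit 16: prefix='1' (no match yet)
Bit 17: prefix='11' -> emit 'i', reset

Answer: 0 2 4 6 8 10 12 14 16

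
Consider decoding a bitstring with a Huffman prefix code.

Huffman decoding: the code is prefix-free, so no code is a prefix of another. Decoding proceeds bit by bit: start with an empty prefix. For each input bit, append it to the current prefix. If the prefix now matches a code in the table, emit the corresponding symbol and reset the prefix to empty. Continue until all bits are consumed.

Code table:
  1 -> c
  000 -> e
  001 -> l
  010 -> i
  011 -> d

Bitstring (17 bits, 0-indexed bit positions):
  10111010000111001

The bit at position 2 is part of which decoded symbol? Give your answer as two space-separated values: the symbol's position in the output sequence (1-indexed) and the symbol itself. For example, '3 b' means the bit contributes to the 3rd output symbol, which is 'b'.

Bit 0: prefix='1' -> emit 'c', reset
Bit 1: prefix='0' (no match yet)
Bit 2: prefix='01' (no match yet)
Bit 3: prefix='011' -> emit 'd', reset
Bit 4: prefix='1' -> emit 'c', reset
Bit 5: prefix='0' (no match yet)
Bit 6: prefix='01' (no match yet)

Answer: 2 d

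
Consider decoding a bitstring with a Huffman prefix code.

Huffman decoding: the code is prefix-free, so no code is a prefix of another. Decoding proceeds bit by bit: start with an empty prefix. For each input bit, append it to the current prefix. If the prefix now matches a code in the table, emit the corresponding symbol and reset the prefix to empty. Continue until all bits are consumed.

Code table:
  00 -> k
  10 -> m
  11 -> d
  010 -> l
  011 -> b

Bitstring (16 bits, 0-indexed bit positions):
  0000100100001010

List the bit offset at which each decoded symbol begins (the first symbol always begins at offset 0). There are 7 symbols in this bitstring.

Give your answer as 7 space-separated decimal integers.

Bit 0: prefix='0' (no match yet)
Bit 1: prefix='00' -> emit 'k', reset
Bit 2: prefix='0' (no match yet)
Bit 3: prefix='00' -> emit 'k', reset
Bit 4: prefix='1' (no match yet)
Bit 5: prefix='10' -> emit 'm', reset
Bit 6: prefix='0' (no match yet)
Bit 7: prefix='01' (no match yet)
Bit 8: prefix='010' -> emit 'l', reset
Bit 9: prefix='0' (no match yet)
Bit 10: prefix='00' -> emit 'k', reset
Bit 11: prefix='0' (no match yet)
Bit 12: prefix='01' (no match yet)
Bit 13: prefix='010' -> emit 'l', reset
Bit 14: prefix='1' (no match yet)
Bit 15: prefix='10' -> emit 'm', reset

Answer: 0 2 4 6 9 11 14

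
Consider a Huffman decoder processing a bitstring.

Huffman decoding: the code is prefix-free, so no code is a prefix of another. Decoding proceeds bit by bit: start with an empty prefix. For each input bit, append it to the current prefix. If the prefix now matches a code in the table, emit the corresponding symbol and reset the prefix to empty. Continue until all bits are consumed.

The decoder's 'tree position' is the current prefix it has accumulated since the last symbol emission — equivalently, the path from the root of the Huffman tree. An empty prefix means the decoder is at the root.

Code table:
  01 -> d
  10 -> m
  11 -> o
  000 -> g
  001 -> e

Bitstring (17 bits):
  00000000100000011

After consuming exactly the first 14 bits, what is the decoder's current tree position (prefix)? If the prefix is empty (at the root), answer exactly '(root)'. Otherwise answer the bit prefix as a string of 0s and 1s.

Answer: 00

Derivation:
Bit 0: prefix='0' (no match yet)
Bit 1: prefix='00' (no match yet)
Bit 2: prefix='000' -> emit 'g', reset
Bit 3: prefix='0' (no match yet)
Bit 4: prefix='00' (no match yet)
Bit 5: prefix='000' -> emit 'g', reset
Bit 6: prefix='0' (no match yet)
Bit 7: prefix='00' (no match yet)
Bit 8: prefix='001' -> emit 'e', reset
Bit 9: prefix='0' (no match yet)
Bit 10: prefix='00' (no match yet)
Bit 11: prefix='000' -> emit 'g', reset
Bit 12: prefix='0' (no match yet)
Bit 13: prefix='00' (no match yet)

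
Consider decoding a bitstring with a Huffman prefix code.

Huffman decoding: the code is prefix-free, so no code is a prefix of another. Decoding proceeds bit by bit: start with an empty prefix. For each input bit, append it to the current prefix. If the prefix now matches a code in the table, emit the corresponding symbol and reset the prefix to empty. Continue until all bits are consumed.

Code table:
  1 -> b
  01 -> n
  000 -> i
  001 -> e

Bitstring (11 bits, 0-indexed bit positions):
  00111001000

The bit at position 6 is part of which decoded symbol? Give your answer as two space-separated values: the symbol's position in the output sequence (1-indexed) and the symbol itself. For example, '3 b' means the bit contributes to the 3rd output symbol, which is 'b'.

Answer: 4 e

Derivation:
Bit 0: prefix='0' (no match yet)
Bit 1: prefix='00' (no match yet)
Bit 2: prefix='001' -> emit 'e', reset
Bit 3: prefix='1' -> emit 'b', reset
Bit 4: prefix='1' -> emit 'b', reset
Bit 5: prefix='0' (no match yet)
Bit 6: prefix='00' (no match yet)
Bit 7: prefix='001' -> emit 'e', reset
Bit 8: prefix='0' (no match yet)
Bit 9: prefix='00' (no match yet)
Bit 10: prefix='000' -> emit 'i', reset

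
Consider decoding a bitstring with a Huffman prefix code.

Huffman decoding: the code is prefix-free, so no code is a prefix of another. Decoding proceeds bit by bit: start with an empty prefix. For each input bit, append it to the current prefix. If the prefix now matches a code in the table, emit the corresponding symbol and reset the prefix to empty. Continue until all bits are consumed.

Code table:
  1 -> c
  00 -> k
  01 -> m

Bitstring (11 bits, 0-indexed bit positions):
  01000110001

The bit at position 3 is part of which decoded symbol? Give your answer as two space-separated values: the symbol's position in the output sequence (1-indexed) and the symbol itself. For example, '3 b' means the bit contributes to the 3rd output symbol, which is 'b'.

Bit 0: prefix='0' (no match yet)
Bit 1: prefix='01' -> emit 'm', reset
Bit 2: prefix='0' (no match yet)
Bit 3: prefix='00' -> emit 'k', reset
Bit 4: prefix='0' (no match yet)
Bit 5: prefix='01' -> emit 'm', reset
Bit 6: prefix='1' -> emit 'c', reset
Bit 7: prefix='0' (no match yet)

Answer: 2 k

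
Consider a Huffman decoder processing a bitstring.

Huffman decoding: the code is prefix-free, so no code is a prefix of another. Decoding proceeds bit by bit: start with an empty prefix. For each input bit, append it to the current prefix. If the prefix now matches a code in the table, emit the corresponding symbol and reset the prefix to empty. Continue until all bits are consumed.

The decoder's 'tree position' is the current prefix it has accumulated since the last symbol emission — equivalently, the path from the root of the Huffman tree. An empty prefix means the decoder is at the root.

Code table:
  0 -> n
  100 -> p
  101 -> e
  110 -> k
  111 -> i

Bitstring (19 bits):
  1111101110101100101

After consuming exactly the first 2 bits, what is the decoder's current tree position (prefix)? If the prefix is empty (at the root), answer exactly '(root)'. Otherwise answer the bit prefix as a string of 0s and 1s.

Bit 0: prefix='1' (no match yet)
Bit 1: prefix='11' (no match yet)

Answer: 11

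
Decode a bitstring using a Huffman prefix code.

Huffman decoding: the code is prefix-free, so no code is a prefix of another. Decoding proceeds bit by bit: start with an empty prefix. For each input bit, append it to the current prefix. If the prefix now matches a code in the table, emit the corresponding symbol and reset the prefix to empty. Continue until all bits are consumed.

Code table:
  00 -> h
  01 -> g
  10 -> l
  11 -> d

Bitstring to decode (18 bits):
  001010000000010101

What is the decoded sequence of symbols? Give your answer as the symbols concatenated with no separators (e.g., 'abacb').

Bit 0: prefix='0' (no match yet)
Bit 1: prefix='00' -> emit 'h', reset
Bit 2: prefix='1' (no match yet)
Bit 3: prefix='10' -> emit 'l', reset
Bit 4: prefix='1' (no match yet)
Bit 5: prefix='10' -> emit 'l', reset
Bit 6: prefix='0' (no match yet)
Bit 7: prefix='00' -> emit 'h', reset
Bit 8: prefix='0' (no match yet)
Bit 9: prefix='00' -> emit 'h', reset
Bit 10: prefix='0' (no match yet)
Bit 11: prefix='00' -> emit 'h', reset
Bit 12: prefix='0' (no match yet)
Bit 13: prefix='01' -> emit 'g', reset
Bit 14: prefix='0' (no match yet)
Bit 15: prefix='01' -> emit 'g', reset
Bit 16: prefix='0' (no match yet)
Bit 17: prefix='01' -> emit 'g', reset

Answer: hllhhhggg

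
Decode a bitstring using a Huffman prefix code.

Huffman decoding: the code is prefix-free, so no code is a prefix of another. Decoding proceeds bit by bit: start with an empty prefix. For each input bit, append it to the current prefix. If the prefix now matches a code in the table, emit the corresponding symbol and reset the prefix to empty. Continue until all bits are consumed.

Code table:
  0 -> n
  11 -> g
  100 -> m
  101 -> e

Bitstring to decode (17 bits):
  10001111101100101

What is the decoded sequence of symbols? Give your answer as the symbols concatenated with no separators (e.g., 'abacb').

Bit 0: prefix='1' (no match yet)
Bit 1: prefix='10' (no match yet)
Bit 2: prefix='100' -> emit 'm', reset
Bit 3: prefix='0' -> emit 'n', reset
Bit 4: prefix='1' (no match yet)
Bit 5: prefix='11' -> emit 'g', reset
Bit 6: prefix='1' (no match yet)
Bit 7: prefix='11' -> emit 'g', reset
Bit 8: prefix='1' (no match yet)
Bit 9: prefix='10' (no match yet)
Bit 10: prefix='101' -> emit 'e', reset
Bit 11: prefix='1' (no match yet)
Bit 12: prefix='10' (no match yet)
Bit 13: prefix='100' -> emit 'm', reset
Bit 14: prefix='1' (no match yet)
Bit 15: prefix='10' (no match yet)
Bit 16: prefix='101' -> emit 'e', reset

Answer: mnggeme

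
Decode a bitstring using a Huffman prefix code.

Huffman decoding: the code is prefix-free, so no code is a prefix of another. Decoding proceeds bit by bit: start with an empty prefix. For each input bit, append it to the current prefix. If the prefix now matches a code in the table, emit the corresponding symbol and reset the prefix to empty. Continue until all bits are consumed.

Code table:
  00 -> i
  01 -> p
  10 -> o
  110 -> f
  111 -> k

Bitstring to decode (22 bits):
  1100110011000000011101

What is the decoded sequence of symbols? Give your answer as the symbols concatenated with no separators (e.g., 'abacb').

Answer: fpopoiiikp

Derivation:
Bit 0: prefix='1' (no match yet)
Bit 1: prefix='11' (no match yet)
Bit 2: prefix='110' -> emit 'f', reset
Bit 3: prefix='0' (no match yet)
Bit 4: prefix='01' -> emit 'p', reset
Bit 5: prefix='1' (no match yet)
Bit 6: prefix='10' -> emit 'o', reset
Bit 7: prefix='0' (no match yet)
Bit 8: prefix='01' -> emit 'p', reset
Bit 9: prefix='1' (no match yet)
Bit 10: prefix='10' -> emit 'o', reset
Bit 11: prefix='0' (no match yet)
Bit 12: prefix='00' -> emit 'i', reset
Bit 13: prefix='0' (no match yet)
Bit 14: prefix='00' -> emit 'i', reset
Bit 15: prefix='0' (no match yet)
Bit 16: prefix='00' -> emit 'i', reset
Bit 17: prefix='1' (no match yet)
Bit 18: prefix='11' (no match yet)
Bit 19: prefix='111' -> emit 'k', reset
Bit 20: prefix='0' (no match yet)
Bit 21: prefix='01' -> emit 'p', reset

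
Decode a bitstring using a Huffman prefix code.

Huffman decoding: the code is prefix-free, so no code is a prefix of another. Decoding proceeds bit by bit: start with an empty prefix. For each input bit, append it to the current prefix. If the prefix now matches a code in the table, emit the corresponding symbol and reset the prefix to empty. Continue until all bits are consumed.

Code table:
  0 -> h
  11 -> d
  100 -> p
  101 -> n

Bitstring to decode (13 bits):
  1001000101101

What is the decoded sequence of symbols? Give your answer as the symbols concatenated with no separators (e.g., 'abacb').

Answer: pphnn

Derivation:
Bit 0: prefix='1' (no match yet)
Bit 1: prefix='10' (no match yet)
Bit 2: prefix='100' -> emit 'p', reset
Bit 3: prefix='1' (no match yet)
Bit 4: prefix='10' (no match yet)
Bit 5: prefix='100' -> emit 'p', reset
Bit 6: prefix='0' -> emit 'h', reset
Bit 7: prefix='1' (no match yet)
Bit 8: prefix='10' (no match yet)
Bit 9: prefix='101' -> emit 'n', reset
Bit 10: prefix='1' (no match yet)
Bit 11: prefix='10' (no match yet)
Bit 12: prefix='101' -> emit 'n', reset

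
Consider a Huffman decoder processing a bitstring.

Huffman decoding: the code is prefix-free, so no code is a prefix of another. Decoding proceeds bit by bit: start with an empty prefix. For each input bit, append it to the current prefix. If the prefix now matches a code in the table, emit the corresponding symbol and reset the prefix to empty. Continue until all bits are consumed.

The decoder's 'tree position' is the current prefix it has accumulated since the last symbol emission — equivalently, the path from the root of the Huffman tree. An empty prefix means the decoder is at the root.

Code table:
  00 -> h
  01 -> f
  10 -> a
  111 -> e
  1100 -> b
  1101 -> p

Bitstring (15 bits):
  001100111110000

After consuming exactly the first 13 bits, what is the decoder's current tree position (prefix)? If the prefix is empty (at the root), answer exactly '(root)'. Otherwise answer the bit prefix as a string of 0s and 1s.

Bit 0: prefix='0' (no match yet)
Bit 1: prefix='00' -> emit 'h', reset
Bit 2: prefix='1' (no match yet)
Bit 3: prefix='11' (no match yet)
Bit 4: prefix='110' (no match yet)
Bit 5: prefix='1100' -> emit 'b', reset
Bit 6: prefix='1' (no match yet)
Bit 7: prefix='11' (no match yet)
Bit 8: prefix='111' -> emit 'e', reset
Bit 9: prefix='1' (no match yet)
Bit 10: prefix='11' (no match yet)
Bit 11: prefix='110' (no match yet)
Bit 12: prefix='1100' -> emit 'b', reset

Answer: (root)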